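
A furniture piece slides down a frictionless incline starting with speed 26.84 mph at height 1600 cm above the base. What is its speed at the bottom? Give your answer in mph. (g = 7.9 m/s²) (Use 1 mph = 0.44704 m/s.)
Convert to SI: v₀ = 11.9986 m/s, h = 16.0 m
½mv₀² + mgh = ½mv² ⇒ v = √(v₀² + 2gh) = √(11.9986² + 2·7.9·16.0) = 19.919 m/s = 44.56 mph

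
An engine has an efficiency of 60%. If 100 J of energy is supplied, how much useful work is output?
W_out = η·W_in = 0.6·100 = 60.0 J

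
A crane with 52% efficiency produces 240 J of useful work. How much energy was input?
W_in = W_out/η = 240/0.52 = 461.5 J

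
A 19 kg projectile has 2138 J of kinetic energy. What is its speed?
v = √(2·KE/m) = √(2·2138/19) = 15.0 m/s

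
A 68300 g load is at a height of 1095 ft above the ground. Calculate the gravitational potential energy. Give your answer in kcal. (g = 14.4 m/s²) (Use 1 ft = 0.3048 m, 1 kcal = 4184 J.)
Convert to SI: m = 68.3 kg, h = 333.756 m
PE = mgh = (68.3)(14.4)(333.756) = 328255.7 J = 78.45 kcal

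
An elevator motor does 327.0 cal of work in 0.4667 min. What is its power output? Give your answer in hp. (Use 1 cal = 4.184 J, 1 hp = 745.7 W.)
Convert to SI: W = 1368.17 J, t = 28.002 s
P = W/t = 1368.17/28.002 = 48.8597 W = 0.06552 hp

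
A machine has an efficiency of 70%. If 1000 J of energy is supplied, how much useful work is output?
W_out = η·W_in = 0.7·1000 = 700.0 J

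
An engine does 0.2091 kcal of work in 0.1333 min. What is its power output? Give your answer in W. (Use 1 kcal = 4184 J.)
Convert to SI: W = 874.874 J, t = 7.998 s
P = W/t = 874.874/7.998 = 109.4 W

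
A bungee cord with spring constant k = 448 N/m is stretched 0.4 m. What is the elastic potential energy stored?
PE = ½kx² = ½(448)(0.4)² = 35.84 J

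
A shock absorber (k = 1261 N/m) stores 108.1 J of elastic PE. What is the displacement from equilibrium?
x = √(2·PE/k) = √(2·108.1/1261) = 0.4141 m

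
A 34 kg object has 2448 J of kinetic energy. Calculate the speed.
v = √(2·KE/m) = √(2·2448/34) = 12.0 m/s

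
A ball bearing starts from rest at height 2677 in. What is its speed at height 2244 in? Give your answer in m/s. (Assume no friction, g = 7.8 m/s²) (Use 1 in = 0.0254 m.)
Convert to SI: h₁−h₂ = 10.9982 m
mgh₁ = mgh₂ + ½mv² ⇒ v = √(2g(h₁−h₂)) = √(2·7.8·10.9982) = 13.1 m/s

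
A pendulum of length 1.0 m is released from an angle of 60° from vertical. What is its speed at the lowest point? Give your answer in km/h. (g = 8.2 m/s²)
h = L(1 − cosθ) = 1.0(1 − cos60°) = 0.5 m
v = √(2gh) = √(2·8.2·0.5) = 2.86356 m/s = 10.31 km/h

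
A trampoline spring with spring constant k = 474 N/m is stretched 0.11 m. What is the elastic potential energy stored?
PE = ½kx² = ½(474)(0.11)² = 2.868 J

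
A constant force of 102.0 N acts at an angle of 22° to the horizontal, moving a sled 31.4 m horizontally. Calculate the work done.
W = F·d·cosθ = (102.0)(31.4)cos(22°) = 2970 J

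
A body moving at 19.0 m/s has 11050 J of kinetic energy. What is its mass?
m = 2·KE/v² = 2·11050/(19.0)² = 61.22 kg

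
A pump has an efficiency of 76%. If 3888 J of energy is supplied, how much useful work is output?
W_out = η·W_in = 0.76·3888 = 2954.88 J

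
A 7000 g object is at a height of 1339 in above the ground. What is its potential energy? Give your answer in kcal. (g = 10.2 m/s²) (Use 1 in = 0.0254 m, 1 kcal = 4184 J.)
Convert to SI: m = 7.0 kg, h = 34.0106 m
PE = mgh = (7.0)(10.2)(34.0106) = 2428.36 J = 0.5804 kcal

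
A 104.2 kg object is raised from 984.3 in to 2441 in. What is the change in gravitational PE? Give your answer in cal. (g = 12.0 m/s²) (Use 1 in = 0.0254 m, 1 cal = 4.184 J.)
Convert to SI: m = 104.2 kg, Δh = 37.0002 m
ΔPE = mgΔh = (104.2)(12.0)(37.0002) = 46265.0 J = 11060 cal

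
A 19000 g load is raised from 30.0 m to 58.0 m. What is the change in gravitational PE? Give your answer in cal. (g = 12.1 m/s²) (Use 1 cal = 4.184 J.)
Convert to SI: m = 19.0 kg, Δh = 28.0 m
ΔPE = mgΔh = (19.0)(12.1)(28.0) = 6437.2 J = 1539 cal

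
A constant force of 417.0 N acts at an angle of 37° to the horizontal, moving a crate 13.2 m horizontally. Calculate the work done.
W = F·d·cosθ = (417.0)(13.2)cos(37°) = 4396 J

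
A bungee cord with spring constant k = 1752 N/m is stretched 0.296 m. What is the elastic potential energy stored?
PE = ½kx² = ½(1752)(0.296)² = 76.75 J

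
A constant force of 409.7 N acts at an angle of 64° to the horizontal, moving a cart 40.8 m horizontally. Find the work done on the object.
W = F·d·cosθ = (409.7)(40.8)cos(64°) = 7328 J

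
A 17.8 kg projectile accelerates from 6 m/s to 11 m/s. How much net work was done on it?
W = ΔKE = ½m(v₂² − v₁²) = ½(17.8)(11² − 6²) = 756.5 J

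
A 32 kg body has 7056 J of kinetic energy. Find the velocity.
v = √(2·KE/m) = √(2·7056/32) = 21.0 m/s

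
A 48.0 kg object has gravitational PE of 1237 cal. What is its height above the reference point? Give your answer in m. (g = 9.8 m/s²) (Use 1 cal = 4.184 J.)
Convert to SI: m = 48.0 kg, PE = 5175.61 J
h = PE/(mg) = 5175.61/(48.0·9.8) = 11.0 m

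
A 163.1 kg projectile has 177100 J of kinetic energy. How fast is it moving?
v = √(2·KE/m) = √(2·177100/163.1) = 46.6 m/s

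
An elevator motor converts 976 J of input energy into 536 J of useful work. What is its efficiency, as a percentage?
η = W_out/W_in = 536/976 = 54.92%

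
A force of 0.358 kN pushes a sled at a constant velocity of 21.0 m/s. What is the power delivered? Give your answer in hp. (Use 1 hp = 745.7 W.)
Convert to SI: F = 358.0 N, v = 21.0 m/s
P = Fv = (358.0)(21.0) = 7518.0 W = 10.08 hp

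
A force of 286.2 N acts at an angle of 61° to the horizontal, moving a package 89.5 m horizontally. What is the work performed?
W = F·d·cosθ = (286.2)(89.5)cos(61°) = 12420 J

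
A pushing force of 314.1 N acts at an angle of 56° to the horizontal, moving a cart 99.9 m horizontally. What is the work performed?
W = F·d·cosθ = (314.1)(99.9)cos(56°) = 17550 J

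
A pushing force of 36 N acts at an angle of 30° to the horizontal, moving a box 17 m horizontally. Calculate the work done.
W = F·d·cosθ = (36)(17)cos(30°) = 530.0 J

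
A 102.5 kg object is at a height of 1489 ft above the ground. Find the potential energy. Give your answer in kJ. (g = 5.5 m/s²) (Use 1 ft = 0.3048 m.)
Convert to SI: m = 102.5 kg, h = 453.847 m
PE = mgh = (102.5)(5.5)(453.847) = 255856 J = 255.9 kJ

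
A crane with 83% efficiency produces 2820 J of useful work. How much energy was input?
W_in = W_out/η = 2820/0.83 = 3398 J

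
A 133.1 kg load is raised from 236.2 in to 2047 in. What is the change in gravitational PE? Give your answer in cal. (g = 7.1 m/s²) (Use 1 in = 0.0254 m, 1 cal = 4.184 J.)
Convert to SI: m = 133.1 kg, Δh = 45.9943 m
ΔPE = mgΔh = (133.1)(7.1)(45.9943) = 43465.1 J = 10390 cal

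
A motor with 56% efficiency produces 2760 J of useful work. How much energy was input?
W_in = W_out/η = 2760/0.56 = 4929 J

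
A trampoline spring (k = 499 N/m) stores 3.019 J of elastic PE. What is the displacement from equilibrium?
x = √(2·PE/k) = √(2·3.019/499) = 0.11 m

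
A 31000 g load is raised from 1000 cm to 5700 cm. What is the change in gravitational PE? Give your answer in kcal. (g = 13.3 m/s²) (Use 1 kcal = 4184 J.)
Convert to SI: m = 31.0 kg, Δh = 47.0 m
ΔPE = mgΔh = (31.0)(13.3)(47.0) = 19378.1 J = 4.631 kcal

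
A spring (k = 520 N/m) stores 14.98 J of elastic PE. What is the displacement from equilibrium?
x = √(2·PE/k) = √(2·14.98/520) = 0.24 m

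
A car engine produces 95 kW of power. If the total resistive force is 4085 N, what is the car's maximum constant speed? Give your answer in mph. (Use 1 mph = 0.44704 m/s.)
P = Fv ⇒ v = P/F = 95000 W/4085.0 N = 23.2558 m/s = 52.02 mph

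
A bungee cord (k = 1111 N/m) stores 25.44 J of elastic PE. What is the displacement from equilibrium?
x = √(2·PE/k) = √(2·25.44/1111) = 0.214 m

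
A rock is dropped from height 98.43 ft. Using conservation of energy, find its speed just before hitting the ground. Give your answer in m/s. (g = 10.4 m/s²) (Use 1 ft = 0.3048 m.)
Convert to SI: h = 30.0015 m
mgh = ½mv² ⇒ v = √(2gh) = √(2·10.4·30.0015) = 24.98 m/s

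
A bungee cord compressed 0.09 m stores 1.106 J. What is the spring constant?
k = 2·PE/x² = 2·1.106/(0.09)² = 273.1 N/m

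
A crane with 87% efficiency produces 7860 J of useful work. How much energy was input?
W_in = W_out/η = 7860/0.87 = 9034 J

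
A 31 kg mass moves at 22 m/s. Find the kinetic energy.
KE = ½mv² = ½(31)(22)² = 7502.0 J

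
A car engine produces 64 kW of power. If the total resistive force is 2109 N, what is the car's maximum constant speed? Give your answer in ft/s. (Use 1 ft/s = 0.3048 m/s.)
P = Fv ⇒ v = P/F = 64000 W/2109.0 N = 30.3461 m/s = 99.56 ft/s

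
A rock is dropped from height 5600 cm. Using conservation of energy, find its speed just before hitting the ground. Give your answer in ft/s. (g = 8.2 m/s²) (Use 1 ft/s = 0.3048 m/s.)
Convert to SI: h = 56.0 m
mgh = ½mv² ⇒ v = √(2gh) = √(2·8.2·56.0) = 30.3051 m/s = 99.43 ft/s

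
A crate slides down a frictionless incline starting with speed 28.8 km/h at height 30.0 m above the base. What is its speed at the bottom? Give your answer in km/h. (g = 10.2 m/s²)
Convert to SI: v₀ = 8.0 m/s, h = 30.0 m
½mv₀² + mgh = ½mv² ⇒ v = √(v₀² + 2gh) = √(8.0² + 2·10.2·30.0) = 26.0 m/s = 93.6 km/h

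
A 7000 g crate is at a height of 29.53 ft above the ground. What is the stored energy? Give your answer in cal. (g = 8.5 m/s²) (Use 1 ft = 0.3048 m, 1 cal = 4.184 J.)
Convert to SI: m = 7.0 kg, h = 9.00074 m
PE = mgh = (7.0)(8.5)(9.00074) = 535.544 J = 128.0 cal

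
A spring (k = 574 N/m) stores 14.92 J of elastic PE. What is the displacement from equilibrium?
x = √(2·PE/k) = √(2·14.92/574) = 0.228 m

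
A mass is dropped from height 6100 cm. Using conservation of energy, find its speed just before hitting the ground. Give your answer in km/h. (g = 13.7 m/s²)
Convert to SI: h = 61.0 m
mgh = ½mv² ⇒ v = √(2gh) = √(2·13.7·61.0) = 40.8828 m/s = 147.2 km/h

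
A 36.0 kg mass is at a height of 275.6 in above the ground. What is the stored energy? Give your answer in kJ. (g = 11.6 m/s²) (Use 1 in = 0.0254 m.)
Convert to SI: m = 36.0 kg, h = 7.00024 m
PE = mgh = (36.0)(11.6)(7.00024) = 2923.3 J = 2.923 kJ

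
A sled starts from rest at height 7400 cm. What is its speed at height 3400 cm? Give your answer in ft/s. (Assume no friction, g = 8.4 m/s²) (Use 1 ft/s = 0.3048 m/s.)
Convert to SI: h₁−h₂ = 40.0 m
mgh₁ = mgh₂ + ½mv² ⇒ v = √(2g(h₁−h₂)) = √(2·8.4·40.0) = 25.923 m/s = 85.05 ft/s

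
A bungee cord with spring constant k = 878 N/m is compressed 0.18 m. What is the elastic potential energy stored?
PE = ½kx² = ½(878)(0.18)² = 14.22 J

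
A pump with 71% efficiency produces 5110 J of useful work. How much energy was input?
W_in = W_out/η = 5110/0.71 = 7197 J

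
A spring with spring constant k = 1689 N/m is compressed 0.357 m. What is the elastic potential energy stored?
PE = ½kx² = ½(1689)(0.357)² = 107.6 J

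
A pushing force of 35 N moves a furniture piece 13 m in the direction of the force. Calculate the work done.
W = F·d = (35)(13) = 455.0 J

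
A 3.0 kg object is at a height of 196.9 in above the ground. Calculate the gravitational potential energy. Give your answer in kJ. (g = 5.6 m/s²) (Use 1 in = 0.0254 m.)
Convert to SI: m = 3.0 kg, h = 5.00126 m
PE = mgh = (3.0)(5.6)(5.00126) = 84.0212 J = 0.08402 kJ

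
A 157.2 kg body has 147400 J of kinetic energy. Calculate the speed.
v = √(2·KE/m) = √(2·147400/157.2) = 43.3 m/s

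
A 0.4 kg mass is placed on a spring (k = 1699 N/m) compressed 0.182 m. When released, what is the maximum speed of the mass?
½kx² = ½mv² ⇒ v = x√(k/m) = (0.182)√(1699/0.4) = 11.86 m/s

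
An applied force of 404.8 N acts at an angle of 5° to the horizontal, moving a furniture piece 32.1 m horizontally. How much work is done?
W = F·d·cosθ = (404.8)(32.1)cos(5°) = 12940 J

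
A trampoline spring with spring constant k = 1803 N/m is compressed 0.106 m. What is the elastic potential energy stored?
PE = ½kx² = ½(1803)(0.106)² = 10.13 J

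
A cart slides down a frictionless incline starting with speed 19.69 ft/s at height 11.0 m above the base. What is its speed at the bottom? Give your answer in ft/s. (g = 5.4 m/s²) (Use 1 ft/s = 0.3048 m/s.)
Convert to SI: v₀ = 6.00151 m/s, h = 11.0 m
½mv₀² + mgh = ½mv² ⇒ v = √(v₀² + 2gh) = √(6.00151² + 2·5.4·11.0) = 12.4426 m/s = 40.82 ft/s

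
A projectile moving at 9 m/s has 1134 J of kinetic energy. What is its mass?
m = 2·KE/v² = 2·1134/(9)² = 28.0 kg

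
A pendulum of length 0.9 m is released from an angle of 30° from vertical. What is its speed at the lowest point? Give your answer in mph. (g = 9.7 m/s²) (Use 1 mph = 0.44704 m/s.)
h = L(1 − cosθ) = 0.9(1 − cos30°) = 0.120577 m
v = √(2gh) = √(2·9.7·0.120577) = 1.52944 m/s = 3.421 mph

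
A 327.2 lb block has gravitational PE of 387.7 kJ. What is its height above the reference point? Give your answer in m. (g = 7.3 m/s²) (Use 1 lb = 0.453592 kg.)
Convert to SI: m = 148.415 kg, PE = 387700 J
h = PE/(mg) = 387700/(148.415·7.3) = 357.8 m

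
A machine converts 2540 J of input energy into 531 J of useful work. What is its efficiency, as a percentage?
η = W_out/W_in = 531/2540 = 20.91%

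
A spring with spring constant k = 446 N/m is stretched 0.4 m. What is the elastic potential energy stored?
PE = ½kx² = ½(446)(0.4)² = 35.68 J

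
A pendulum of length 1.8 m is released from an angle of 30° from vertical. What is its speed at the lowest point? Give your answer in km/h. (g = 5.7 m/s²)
h = L(1 − cosθ) = 1.8(1 − cos30°) = 0.241154 m
v = √(2gh) = √(2·5.7·0.241154) = 1.65806 m/s = 5.969 km/h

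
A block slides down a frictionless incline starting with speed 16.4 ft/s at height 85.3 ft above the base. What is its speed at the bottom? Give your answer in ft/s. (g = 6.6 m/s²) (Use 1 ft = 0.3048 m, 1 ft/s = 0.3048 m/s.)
Convert to SI: v₀ = 4.99872 m/s, h = 25.9994 m
½mv₀² + mgh = ½mv² ⇒ v = √(v₀² + 2gh) = √(4.99872² + 2·6.6·25.9994) = 19.188 m/s = 62.95 ft/s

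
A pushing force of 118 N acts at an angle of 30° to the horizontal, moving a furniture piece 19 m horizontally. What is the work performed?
W = F·d·cosθ = (118)(19)cos(30°) = 1942 J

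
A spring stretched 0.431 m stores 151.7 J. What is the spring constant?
k = 2·PE/x² = 2·151.7/(0.431)² = 1633 N/m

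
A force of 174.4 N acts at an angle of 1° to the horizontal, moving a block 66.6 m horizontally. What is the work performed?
W = F·d·cosθ = (174.4)(66.6)cos(1°) = 11610 J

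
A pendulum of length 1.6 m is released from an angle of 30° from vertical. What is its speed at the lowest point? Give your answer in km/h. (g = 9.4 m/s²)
h = L(1 − cosθ) = 1.6(1 − cos30°) = 0.214359 m
v = √(2gh) = √(2·9.4·0.214359) = 2.00747 m/s = 7.227 km/h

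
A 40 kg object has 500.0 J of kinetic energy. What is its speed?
v = √(2·KE/m) = √(2·500.0/40) = 5.0 m/s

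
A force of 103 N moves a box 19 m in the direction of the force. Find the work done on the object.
W = F·d = (103)(19) = 1957 J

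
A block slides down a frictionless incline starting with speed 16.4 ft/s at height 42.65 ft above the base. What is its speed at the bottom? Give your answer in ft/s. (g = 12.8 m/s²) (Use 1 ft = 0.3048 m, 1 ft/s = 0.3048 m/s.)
Convert to SI: v₀ = 4.99872 m/s, h = 12.9997 m
½mv₀² + mgh = ½mv² ⇒ v = √(v₀² + 2gh) = √(4.99872² + 2·12.8·12.9997) = 18.9151 m/s = 62.06 ft/s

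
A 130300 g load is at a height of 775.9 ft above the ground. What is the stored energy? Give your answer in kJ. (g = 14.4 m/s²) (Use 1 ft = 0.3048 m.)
Convert to SI: m = 130.3 kg, h = 236.494 m
PE = mgh = (130.3)(14.4)(236.494) = 443739 J = 443.7 kJ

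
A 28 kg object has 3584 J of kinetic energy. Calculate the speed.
v = √(2·KE/m) = √(2·3584/28) = 16.0 m/s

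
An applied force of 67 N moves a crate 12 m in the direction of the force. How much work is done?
W = F·d = (67)(12) = 804.0 J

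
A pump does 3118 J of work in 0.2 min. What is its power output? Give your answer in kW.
Convert to SI: W = 3118.0 J, t = 12.0 s
P = W/t = 3118.0/12.0 = 259.833 W = 0.2598 kW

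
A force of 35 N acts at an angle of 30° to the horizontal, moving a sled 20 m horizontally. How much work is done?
W = F·d·cosθ = (35)(20)cos(30°) = 606.2 J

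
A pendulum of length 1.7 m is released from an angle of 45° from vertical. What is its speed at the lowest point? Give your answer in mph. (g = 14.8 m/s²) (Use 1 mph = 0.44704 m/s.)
h = L(1 − cosθ) = 1.7(1 − cos45°) = 0.497918 m
v = √(2gh) = √(2·14.8·0.497918) = 3.83906 m/s = 8.588 mph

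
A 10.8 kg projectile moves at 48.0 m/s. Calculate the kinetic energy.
KE = ½mv² = ½(10.8)(48.0)² = 12440 J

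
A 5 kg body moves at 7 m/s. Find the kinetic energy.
KE = ½mv² = ½(5)(7)² = 122.5 J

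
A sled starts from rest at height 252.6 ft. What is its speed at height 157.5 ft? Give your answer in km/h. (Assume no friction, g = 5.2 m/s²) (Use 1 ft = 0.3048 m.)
Convert to SI: h₁−h₂ = 28.9865 m
mgh₁ = mgh₂ + ½mv² ⇒ v = √(2g(h₁−h₂)) = √(2·5.2·28.9865) = 17.3626 m/s = 62.51 km/h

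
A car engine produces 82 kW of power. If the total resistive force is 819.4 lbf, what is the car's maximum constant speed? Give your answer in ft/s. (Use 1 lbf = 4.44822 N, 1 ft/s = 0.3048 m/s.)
Convert to SI: F = 3644.87 N
P = Fv ⇒ v = P/F = 82000 W/3644.87 N = 22.4974 m/s = 73.81 ft/s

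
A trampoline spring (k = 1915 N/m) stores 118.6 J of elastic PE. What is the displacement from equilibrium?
x = √(2·PE/k) = √(2·118.6/1915) = 0.3519 m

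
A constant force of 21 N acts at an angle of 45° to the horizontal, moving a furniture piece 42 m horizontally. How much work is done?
W = F·d·cosθ = (21)(42)cos(45°) = 623.7 J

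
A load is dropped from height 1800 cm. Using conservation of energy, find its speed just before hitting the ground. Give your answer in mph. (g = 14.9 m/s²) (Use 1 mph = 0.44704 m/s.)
Convert to SI: h = 18.0 m
mgh = ½mv² ⇒ v = √(2gh) = √(2·14.9·18.0) = 23.1603 m/s = 51.81 mph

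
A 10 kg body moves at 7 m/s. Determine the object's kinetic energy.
KE = ½mv² = ½(10)(7)² = 245.0 J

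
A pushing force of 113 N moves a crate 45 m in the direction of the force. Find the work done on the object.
W = F·d = (113)(45) = 5085 J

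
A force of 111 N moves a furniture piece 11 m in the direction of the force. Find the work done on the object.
W = F·d = (111)(11) = 1221 J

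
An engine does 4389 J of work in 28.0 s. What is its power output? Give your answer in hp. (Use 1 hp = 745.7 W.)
P = W/t = 4389.0/28.0 = 156.75 W = 0.2102 hp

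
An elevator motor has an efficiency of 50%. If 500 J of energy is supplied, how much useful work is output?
W_out = η·W_in = 0.5·500 = 250.0 J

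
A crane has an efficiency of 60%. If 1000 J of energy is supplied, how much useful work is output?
W_out = η·W_in = 0.6·1000 = 600.0 J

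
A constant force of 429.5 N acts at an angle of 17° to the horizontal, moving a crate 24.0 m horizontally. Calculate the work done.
W = F·d·cosθ = (429.5)(24.0)cos(17°) = 9858 J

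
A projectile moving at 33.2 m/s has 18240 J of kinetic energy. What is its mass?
m = 2·KE/v² = 2·18240/(33.2)² = 33.1 kg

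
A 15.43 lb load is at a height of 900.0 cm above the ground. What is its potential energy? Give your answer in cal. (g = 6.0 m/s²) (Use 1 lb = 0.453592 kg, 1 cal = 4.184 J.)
Convert to SI: m = 6.99892 kg, h = 9.0 m
PE = mgh = (6.99892)(6.0)(9.0) = 377.942 J = 90.33 cal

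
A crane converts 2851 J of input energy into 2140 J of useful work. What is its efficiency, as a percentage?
η = W_out/W_in = 2140/2851 = 75.06%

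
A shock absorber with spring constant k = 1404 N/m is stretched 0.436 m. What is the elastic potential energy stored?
PE = ½kx² = ½(1404)(0.436)² = 133.4 J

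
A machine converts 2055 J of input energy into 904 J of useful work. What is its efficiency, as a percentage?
η = W_out/W_in = 904/2055 = 43.99%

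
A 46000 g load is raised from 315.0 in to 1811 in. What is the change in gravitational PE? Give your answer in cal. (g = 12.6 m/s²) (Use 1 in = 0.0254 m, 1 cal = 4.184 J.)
Convert to SI: m = 46.0 kg, Δh = 37.9984 m
ΔPE = mgΔh = (46.0)(12.6)(37.9984) = 22023.9 J = 5264 cal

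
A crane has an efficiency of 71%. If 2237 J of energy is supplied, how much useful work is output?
W_out = η·W_in = 0.71·2237 = 1588.27 J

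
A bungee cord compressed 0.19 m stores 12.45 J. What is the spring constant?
k = 2·PE/x² = 2·12.45/(0.19)² = 689.8 N/m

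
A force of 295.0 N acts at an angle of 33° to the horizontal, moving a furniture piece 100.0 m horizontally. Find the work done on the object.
W = F·d·cosθ = (295.0)(100.0)cos(33°) = 24740 J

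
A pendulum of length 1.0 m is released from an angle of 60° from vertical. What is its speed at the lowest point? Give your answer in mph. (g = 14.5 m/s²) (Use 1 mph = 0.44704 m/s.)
h = L(1 − cosθ) = 1.0(1 − cos60°) = 0.5 m
v = √(2gh) = √(2·14.5·0.5) = 3.80789 m/s = 8.518 mph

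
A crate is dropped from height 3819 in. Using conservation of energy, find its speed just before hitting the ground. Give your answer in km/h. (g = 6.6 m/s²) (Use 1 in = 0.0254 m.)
Convert to SI: h = 97.0026 m
mgh = ½mv² ⇒ v = √(2gh) = √(2·6.6·97.0026) = 35.7832 m/s = 128.8 km/h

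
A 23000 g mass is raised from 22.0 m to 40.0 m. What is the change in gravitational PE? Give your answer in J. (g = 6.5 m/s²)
Convert to SI: m = 23.0 kg, Δh = 18.0 m
ΔPE = mgΔh = (23.0)(6.5)(18.0) = 2691 J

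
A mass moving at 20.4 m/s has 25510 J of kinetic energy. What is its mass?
m = 2·KE/v² = 2·25510/(20.4)² = 122.6 kg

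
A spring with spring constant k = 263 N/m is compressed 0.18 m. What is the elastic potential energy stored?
PE = ½kx² = ½(263)(0.18)² = 4.261 J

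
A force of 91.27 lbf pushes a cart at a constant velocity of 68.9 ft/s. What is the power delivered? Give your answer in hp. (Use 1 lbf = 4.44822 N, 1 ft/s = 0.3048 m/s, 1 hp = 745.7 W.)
Convert to SI: F = 405.989 N, v = 21.0007 m/s
P = Fv = (405.989)(21.0007) = 8526.06 W = 11.43 hp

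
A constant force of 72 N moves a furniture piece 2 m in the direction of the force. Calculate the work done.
W = F·d = (72)(2) = 144.0 J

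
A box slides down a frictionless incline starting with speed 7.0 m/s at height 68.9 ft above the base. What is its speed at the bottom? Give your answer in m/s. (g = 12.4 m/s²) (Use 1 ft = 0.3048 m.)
Convert to SI: v₀ = 7.0 m/s, h = 21.0007 m
½mv₀² + mgh = ½mv² ⇒ v = √(v₀² + 2gh) = √(7.0² + 2·12.4·21.0007) = 23.87 m/s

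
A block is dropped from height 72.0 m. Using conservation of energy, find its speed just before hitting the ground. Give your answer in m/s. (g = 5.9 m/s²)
mgh = ½mv² ⇒ v = √(2gh) = √(2·5.9·72.0) = 29.15 m/s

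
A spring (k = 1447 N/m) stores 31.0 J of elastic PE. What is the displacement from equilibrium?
x = √(2·PE/k) = √(2·31.0/1447) = 0.207 m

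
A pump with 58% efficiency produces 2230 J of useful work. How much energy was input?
W_in = W_out/η = 2230/0.58 = 3845 J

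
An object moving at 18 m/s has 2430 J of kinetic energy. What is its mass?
m = 2·KE/v² = 2·2430/(18)² = 15.0 kg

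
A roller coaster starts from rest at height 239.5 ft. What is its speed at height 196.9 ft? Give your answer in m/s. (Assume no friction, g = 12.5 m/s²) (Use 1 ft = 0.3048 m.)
Convert to SI: h₁−h₂ = 12.9845 m
mgh₁ = mgh₂ + ½mv² ⇒ v = √(2g(h₁−h₂)) = √(2·12.5·12.9845) = 18.02 m/s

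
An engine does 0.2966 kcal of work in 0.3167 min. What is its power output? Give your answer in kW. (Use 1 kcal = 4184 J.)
Convert to SI: W = 1240.97 J, t = 19.002 s
P = W/t = 1240.97/19.002 = 65.3076 W = 0.06531 kW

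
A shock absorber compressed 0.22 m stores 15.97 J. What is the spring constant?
k = 2·PE/x² = 2·15.97/(0.22)² = 659.9 N/m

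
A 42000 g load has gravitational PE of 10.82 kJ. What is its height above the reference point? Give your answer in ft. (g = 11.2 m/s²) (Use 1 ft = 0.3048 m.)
Convert to SI: m = 42.0 kg, PE = 10820.0 J
h = PE/(mg) = 10820.0/(42.0·11.2) = 23.0017 m = 75.46 ft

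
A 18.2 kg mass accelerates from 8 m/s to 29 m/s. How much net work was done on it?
W = ΔKE = ½m(v₂² − v₁²) = ½(18.2)(29² − 8²) = 7070.7 J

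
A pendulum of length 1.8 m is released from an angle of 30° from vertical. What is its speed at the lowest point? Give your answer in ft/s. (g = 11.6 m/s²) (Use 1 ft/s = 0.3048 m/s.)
h = L(1 − cosθ) = 1.8(1 − cos30°) = 0.241154 m
v = √(2gh) = √(2·11.6·0.241154) = 2.36533 m/s = 7.76 ft/s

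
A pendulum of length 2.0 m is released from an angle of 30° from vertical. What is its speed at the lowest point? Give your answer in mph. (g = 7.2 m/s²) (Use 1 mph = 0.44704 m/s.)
h = L(1 − cosθ) = 2.0(1 − cos30°) = 0.267949 m
v = √(2gh) = √(2·7.2·0.267949) = 1.9643 m/s = 4.394 mph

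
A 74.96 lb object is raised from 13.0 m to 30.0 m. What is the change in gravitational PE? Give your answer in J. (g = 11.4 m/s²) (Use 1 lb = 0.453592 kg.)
Convert to SI: m = 34.0013 kg, Δh = 17.0 m
ΔPE = mgΔh = (34.0013)(11.4)(17.0) = 6589 J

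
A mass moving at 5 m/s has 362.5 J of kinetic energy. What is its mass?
m = 2·KE/v² = 2·362.5/(5)² = 29.0 kg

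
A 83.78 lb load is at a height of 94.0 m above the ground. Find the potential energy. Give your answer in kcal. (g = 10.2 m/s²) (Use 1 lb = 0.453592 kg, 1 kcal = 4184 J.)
Convert to SI: m = 38.0019 kg, h = 94.0 m
PE = mgh = (38.0019)(10.2)(94.0) = 36436.3 J = 8.708 kcal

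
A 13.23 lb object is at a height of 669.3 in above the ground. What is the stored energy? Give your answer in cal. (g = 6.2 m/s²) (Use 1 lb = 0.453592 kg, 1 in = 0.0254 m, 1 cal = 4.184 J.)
Convert to SI: m = 6.00102 kg, h = 17.0002 m
PE = mgh = (6.00102)(6.2)(17.0002) = 632.516 J = 151.2 cal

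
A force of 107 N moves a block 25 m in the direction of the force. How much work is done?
W = F·d = (107)(25) = 2675 J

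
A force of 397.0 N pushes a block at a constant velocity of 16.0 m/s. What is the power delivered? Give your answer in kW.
P = Fv = (397.0)(16.0) = 6352.0 W = 6.352 kW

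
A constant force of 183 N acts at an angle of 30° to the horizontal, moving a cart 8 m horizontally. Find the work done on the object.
W = F·d·cosθ = (183)(8)cos(30°) = 1268 J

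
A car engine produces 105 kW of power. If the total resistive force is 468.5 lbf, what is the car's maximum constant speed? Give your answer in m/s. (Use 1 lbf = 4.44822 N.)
Convert to SI: F = 2083.99 N
P = Fv ⇒ v = P/F = 105000 W/2083.99 N = 50.38 m/s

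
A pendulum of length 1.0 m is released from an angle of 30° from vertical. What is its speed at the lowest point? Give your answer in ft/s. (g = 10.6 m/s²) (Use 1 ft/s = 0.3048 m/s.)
h = L(1 − cosθ) = 1.0(1 − cos30°) = 0.133975 m
v = √(2gh) = √(2·10.6·0.133975) = 1.68531 m/s = 5.529 ft/s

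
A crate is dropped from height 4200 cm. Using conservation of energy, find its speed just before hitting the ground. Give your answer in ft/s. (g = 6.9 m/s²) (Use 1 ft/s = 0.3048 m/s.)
Convert to SI: h = 42.0 m
mgh = ½mv² ⇒ v = √(2gh) = √(2·6.9·42.0) = 24.0749 m/s = 78.99 ft/s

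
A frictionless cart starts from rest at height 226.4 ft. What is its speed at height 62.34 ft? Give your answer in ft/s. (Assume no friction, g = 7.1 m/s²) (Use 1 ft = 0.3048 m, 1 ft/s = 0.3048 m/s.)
Convert to SI: h₁−h₂ = 50.0055 m
mgh₁ = mgh₂ + ½mv² ⇒ v = √(2g(h₁−h₂)) = √(2·7.1·50.0055) = 26.6473 m/s = 87.43 ft/s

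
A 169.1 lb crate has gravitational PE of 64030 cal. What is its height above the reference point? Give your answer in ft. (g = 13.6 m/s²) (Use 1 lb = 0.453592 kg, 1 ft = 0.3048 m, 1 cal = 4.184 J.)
Convert to SI: m = 76.7024 kg, PE = 267902 J
h = PE/(mg) = 267902/(76.7024·13.6) = 256.819 m = 842.6 ft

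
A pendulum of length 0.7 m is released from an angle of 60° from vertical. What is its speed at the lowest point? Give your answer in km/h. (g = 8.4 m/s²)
h = L(1 − cosθ) = 0.7(1 − cos60°) = 0.35 m
v = √(2gh) = √(2·8.4·0.35) = 2.42487 m/s = 8.73 km/h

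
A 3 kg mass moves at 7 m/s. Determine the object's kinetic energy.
KE = ½mv² = ½(3)(7)² = 73.5 J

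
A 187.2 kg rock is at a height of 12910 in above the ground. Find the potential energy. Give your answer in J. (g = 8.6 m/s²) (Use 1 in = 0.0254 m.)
Convert to SI: m = 187.2 kg, h = 327.914 m
PE = mgh = (187.2)(8.6)(327.914) = 527900 J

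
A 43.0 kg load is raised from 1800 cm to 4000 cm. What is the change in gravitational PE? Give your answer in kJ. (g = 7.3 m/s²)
Convert to SI: m = 43.0 kg, Δh = 22.0 m
ΔPE = mgΔh = (43.0)(7.3)(22.0) = 6905.8 J = 6.906 kJ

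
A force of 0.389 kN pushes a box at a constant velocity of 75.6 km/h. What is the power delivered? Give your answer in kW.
Convert to SI: F = 389.0 N, v = 21.0 m/s
P = Fv = (389.0)(21.0) = 8169.0 W = 8.169 kW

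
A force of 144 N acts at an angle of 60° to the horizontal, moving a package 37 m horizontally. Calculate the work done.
W = F·d·cosθ = (144)(37)cos(60°) = 2664 J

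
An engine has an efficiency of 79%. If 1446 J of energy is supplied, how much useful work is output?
W_out = η·W_in = 0.79·1446 = 1142.34 J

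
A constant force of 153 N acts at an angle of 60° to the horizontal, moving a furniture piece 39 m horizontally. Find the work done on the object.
W = F·d·cosθ = (153)(39)cos(60°) = 2984 J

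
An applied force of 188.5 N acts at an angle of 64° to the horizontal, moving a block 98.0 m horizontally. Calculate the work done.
W = F·d·cosθ = (188.5)(98.0)cos(64°) = 8098 J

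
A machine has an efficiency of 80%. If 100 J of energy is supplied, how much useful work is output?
W_out = η·W_in = 0.8·100 = 80.0 J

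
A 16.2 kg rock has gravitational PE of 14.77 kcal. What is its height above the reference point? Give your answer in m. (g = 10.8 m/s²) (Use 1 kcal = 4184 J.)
Convert to SI: m = 16.2 kg, PE = 61797.7 J
h = PE/(mg) = 61797.7/(16.2·10.8) = 353.2 m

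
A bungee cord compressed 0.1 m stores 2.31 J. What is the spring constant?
k = 2·PE/x² = 2·2.31/(0.1)² = 462.0 N/m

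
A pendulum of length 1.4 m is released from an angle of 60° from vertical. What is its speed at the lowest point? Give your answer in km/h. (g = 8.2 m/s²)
h = L(1 − cosθ) = 1.4(1 − cos60°) = 0.7 m
v = √(2gh) = √(2·8.2·0.7) = 3.38821 m/s = 12.2 km/h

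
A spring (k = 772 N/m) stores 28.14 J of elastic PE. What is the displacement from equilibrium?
x = √(2·PE/k) = √(2·28.14/772) = 0.27 m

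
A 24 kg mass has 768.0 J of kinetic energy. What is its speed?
v = √(2·KE/m) = √(2·768.0/24) = 8.0 m/s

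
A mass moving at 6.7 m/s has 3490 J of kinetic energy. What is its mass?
m = 2·KE/v² = 2·3490/(6.7)² = 155.5 kg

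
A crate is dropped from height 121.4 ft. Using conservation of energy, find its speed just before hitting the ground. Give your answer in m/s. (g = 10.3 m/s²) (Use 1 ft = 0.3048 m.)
Convert to SI: h = 37.0027 m
mgh = ½mv² ⇒ v = √(2gh) = √(2·10.3·37.0027) = 27.61 m/s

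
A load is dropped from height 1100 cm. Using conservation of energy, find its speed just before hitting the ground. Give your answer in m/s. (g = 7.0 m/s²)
Convert to SI: h = 11.0 m
mgh = ½mv² ⇒ v = √(2gh) = √(2·7.0·11.0) = 12.41 m/s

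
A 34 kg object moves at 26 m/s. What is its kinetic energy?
KE = ½mv² = ½(34)(26)² = 11492.0 J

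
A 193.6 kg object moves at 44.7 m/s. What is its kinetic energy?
KE = ½mv² = ½(193.6)(44.7)² = 193400 J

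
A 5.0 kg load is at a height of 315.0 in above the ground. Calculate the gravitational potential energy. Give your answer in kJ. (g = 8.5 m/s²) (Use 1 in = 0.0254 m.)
Convert to SI: m = 5.0 kg, h = 8.001 m
PE = mgh = (5.0)(8.5)(8.001) = 340.043 J = 0.34 kJ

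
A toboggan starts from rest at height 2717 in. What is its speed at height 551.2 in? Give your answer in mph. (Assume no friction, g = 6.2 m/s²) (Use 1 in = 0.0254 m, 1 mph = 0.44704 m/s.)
Convert to SI: h₁−h₂ = 55.0113 m
mgh₁ = mgh₂ + ½mv² ⇒ v = √(2g(h₁−h₂)) = √(2·6.2·55.0113) = 26.1178 m/s = 58.42 mph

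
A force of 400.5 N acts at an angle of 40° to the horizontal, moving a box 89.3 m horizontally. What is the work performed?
W = F·d·cosθ = (400.5)(89.3)cos(40°) = 27400 J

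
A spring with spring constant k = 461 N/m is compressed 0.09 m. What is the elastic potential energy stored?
PE = ½kx² = ½(461)(0.09)² = 1.867 J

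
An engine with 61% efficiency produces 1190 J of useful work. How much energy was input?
W_in = W_out/η = 1190/0.61 = 1951 J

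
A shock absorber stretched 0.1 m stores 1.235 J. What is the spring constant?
k = 2·PE/x² = 2·1.235/(0.1)² = 247.0 N/m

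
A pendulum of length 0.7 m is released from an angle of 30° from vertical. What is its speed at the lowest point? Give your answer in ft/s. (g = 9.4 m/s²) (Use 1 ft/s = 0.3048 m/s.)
h = L(1 − cosθ) = 0.7(1 − cos30°) = 0.0937822 m
v = √(2gh) = √(2·9.4·0.0937822) = 1.32782 m/s = 4.356 ft/s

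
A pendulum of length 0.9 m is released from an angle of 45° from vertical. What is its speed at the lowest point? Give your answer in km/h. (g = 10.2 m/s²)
h = L(1 − cosθ) = 0.9(1 − cos45°) = 0.263604 m
v = √(2gh) = √(2·10.2·0.263604) = 2.31895 m/s = 8.348 km/h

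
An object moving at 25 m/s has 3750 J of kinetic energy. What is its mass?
m = 2·KE/v² = 2·3750/(25)² = 12.0 kg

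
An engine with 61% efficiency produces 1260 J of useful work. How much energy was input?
W_in = W_out/η = 1260/0.61 = 2066 J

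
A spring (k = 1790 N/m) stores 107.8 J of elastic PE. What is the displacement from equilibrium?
x = √(2·PE/k) = √(2·107.8/1790) = 0.3471 m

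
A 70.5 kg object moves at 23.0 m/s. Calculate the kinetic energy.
KE = ½mv² = ½(70.5)(23.0)² = 18650 J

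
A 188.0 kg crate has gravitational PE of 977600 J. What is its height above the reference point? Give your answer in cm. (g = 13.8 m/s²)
h = PE/(mg) = 977600/(188.0·13.8) = 376.812 m = 37680 cm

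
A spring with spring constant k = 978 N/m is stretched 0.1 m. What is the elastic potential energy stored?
PE = ½kx² = ½(978)(0.1)² = 4.89 J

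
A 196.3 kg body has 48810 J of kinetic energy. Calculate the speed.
v = √(2·KE/m) = √(2·48810/196.3) = 22.3 m/s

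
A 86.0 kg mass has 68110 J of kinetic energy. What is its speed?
v = √(2·KE/m) = √(2·68110/86.0) = 39.8 m/s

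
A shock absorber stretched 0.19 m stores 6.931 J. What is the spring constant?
k = 2·PE/x² = 2·6.931/(0.19)² = 384.0 N/m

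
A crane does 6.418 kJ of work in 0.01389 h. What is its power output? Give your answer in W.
Convert to SI: W = 6418.0 J, t = 50.004 s
P = W/t = 6418.0/50.004 = 128.3 W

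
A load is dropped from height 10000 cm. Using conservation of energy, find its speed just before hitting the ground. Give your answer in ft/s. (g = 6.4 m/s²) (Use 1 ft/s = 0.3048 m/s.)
Convert to SI: h = 100.0 m
mgh = ½mv² ⇒ v = √(2gh) = √(2·6.4·100.0) = 35.7771 m/s = 117.4 ft/s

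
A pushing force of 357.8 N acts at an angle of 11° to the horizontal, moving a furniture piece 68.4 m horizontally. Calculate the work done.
W = F·d·cosθ = (357.8)(68.4)cos(11°) = 24020 J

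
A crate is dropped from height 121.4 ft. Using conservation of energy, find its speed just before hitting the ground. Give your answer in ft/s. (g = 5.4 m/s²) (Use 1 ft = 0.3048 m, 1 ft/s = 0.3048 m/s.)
Convert to SI: h = 37.0027 m
mgh = ½mv² ⇒ v = √(2gh) = √(2·5.4·37.0027) = 19.9907 m/s = 65.59 ft/s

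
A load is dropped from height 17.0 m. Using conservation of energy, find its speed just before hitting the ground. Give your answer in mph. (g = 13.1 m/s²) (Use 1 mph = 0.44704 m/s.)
mgh = ½mv² ⇒ v = √(2gh) = √(2·13.1·17.0) = 21.1045 m/s = 47.21 mph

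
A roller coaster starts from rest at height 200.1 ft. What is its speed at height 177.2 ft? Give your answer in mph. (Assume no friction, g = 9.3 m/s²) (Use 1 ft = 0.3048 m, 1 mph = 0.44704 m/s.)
Convert to SI: h₁−h₂ = 6.97992 m
mgh₁ = mgh₂ + ½mv² ⇒ v = √(2g(h₁−h₂)) = √(2·9.3·6.97992) = 11.3941 m/s = 25.49 mph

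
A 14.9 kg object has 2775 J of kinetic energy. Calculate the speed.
v = √(2·KE/m) = √(2·2775/14.9) = 19.3 m/s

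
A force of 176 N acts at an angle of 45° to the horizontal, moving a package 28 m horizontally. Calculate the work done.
W = F·d·cosθ = (176)(28)cos(45°) = 3485 J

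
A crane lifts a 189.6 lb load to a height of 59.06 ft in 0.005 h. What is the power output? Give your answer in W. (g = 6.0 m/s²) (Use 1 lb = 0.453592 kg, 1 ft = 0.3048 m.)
Convert to SI: m = 86.001 kg, h = 18.0015 m, t = 18.0 s
P = mgh/t = (86.001)(6.0)(18.0015)/18.0 = 516.0 W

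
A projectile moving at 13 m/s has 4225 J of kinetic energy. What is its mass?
m = 2·KE/v² = 2·4225/(13)² = 50.0 kg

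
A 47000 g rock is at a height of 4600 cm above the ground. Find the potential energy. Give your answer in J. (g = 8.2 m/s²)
Convert to SI: m = 47.0 kg, h = 46.0 m
PE = mgh = (47.0)(8.2)(46.0) = 17730 J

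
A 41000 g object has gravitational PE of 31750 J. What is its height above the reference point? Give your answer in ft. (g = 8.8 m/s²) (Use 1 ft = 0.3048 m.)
Convert to SI: m = 41.0 kg, PE = 31750.0 J
h = PE/(mg) = 31750.0/(41.0·8.8) = 87.9989 m = 288.7 ft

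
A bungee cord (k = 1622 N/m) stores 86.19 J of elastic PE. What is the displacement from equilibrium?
x = √(2·PE/k) = √(2·86.19/1622) = 0.326 m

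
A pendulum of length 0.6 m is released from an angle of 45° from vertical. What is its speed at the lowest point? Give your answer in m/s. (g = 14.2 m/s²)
h = L(1 − cosθ) = 0.6(1 − cos45°) = 0.175736 m
v = √(2gh) = √(2·14.2·0.175736) = 2.234 m/s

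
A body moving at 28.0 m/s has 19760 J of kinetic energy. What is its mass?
m = 2·KE/v² = 2·19760/(28.0)² = 50.41 kg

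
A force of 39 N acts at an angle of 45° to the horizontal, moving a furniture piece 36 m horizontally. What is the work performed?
W = F·d·cosθ = (39)(36)cos(45°) = 992.8 J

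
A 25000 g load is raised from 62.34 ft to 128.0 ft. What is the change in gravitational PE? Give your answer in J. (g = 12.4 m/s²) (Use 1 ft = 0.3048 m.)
Convert to SI: m = 25.0 kg, Δh = 20.0132 m
ΔPE = mgΔh = (25.0)(12.4)(20.0132) = 6204 J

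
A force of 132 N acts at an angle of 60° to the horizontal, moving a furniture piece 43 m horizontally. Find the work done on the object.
W = F·d·cosθ = (132)(43)cos(60°) = 2838 J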